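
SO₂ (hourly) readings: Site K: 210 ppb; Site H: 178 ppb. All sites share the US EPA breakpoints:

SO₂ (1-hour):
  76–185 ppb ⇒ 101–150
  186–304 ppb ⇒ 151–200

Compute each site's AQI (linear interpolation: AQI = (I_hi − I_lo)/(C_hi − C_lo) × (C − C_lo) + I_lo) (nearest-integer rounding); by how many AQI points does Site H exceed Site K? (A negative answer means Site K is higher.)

Site K 210: bracket 186–304 → index 151–200; slope 49/118, offset 24.
AQI = 151 + 49/118·24 ≈ 160.97 ⇒ 161.
Site H 178: bracket 76–185 → index 101–150; slope 49/109, offset 102.
AQI = 101 + 49/109·102 ≈ 146.85 ⇒ 147.
AQIs: Site K=161, Site H=147. Site H (147) − Site K (161) = -14.

-14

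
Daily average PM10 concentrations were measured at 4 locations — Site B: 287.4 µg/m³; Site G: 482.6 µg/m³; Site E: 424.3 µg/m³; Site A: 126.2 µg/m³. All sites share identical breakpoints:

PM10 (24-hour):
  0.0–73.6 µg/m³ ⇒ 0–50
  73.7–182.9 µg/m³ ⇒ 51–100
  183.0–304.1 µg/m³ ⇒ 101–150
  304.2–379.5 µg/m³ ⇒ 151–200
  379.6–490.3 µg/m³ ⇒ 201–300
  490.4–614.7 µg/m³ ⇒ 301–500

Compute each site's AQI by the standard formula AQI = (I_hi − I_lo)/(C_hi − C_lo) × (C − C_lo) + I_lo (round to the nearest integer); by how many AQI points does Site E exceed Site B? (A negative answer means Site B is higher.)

98

Site B 287.4: bracket 183.0–304.1 → index 101–150; slope 49/121.1, offset 104.4.
AQI = 101 + 49/121.1·104.4 ≈ 143.24 ⇒ 143.
Site G: 482.6 lies in 379.6–490.3, so I_lo=201, I_hi=300, C_lo=379.6, C_hi=490.3.
(300−201)/(490.3−379.6) × (482.6−379.6) + 201 = 99/110.7 × 103.0 + 201 ≈ 293.11 → 293.
Site E 424.3: bracket 379.6–490.3 → index 201–300; slope 99/110.7, offset 44.7.
AQI = 201 + 99/110.7·44.7 ≈ 240.98 ⇒ 241.
Site A 126.2: bracket 73.7–182.9 → index 51–100; slope 49/109.2, offset 52.5.
AQI = 51 + 49/109.2·52.5 ≈ 74.56 ⇒ 75.
AQIs: Site B=143, Site G=293, Site E=241, Site A=75. Site E (241) − Site B (143) = 98.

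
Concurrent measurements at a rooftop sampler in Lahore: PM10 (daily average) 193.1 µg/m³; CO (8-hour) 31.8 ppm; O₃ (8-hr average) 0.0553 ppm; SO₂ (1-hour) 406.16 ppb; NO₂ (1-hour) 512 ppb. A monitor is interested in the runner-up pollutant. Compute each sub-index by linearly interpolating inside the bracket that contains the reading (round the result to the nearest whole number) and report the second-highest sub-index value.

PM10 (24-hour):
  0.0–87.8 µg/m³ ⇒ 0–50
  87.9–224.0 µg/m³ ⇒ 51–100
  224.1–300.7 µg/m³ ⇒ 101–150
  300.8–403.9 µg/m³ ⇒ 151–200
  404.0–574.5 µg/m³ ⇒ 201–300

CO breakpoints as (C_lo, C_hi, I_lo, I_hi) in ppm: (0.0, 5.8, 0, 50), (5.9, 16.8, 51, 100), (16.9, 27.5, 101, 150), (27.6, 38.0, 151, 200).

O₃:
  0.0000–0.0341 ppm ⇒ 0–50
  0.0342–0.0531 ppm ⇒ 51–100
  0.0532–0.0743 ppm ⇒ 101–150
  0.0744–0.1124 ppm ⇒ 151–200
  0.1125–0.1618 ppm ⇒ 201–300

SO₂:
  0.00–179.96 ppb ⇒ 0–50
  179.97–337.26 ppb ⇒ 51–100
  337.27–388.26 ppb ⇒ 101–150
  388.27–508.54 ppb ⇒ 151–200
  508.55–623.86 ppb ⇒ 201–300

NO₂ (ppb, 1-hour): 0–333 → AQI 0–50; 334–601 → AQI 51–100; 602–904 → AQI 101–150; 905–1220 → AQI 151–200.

PM10: 193.1 ∈ [87.9, 224.0] ↔ index [51, 100].
51 + (193.1−87.9)·(100−51)/(224.0−87.9) = 51 + 105.2·49/136.1 ≈ 88.88, so AQI = 89.
CO: row 27.6–38.0 (AQI 151–200). (200−151)·(31.8−27.6)/(38.0−27.6) + 151 = 49·4.2/10.4 + 151 ≈ 170.79 → 171.
O₃: 0.0553 lies in 0.0532–0.0743, so I_lo=101, I_hi=150, C_lo=0.0532, C_hi=0.0743.
(150−101)/(0.0743−0.0532) × (0.0553−0.0532) + 101 = 49/0.0211 × 0.0021 + 101 ≈ 105.88 → 106.
SO₂: 406.16 lies in 388.27–508.54, so I_lo=151, I_hi=200, C_lo=388.27, C_hi=508.54.
(200−151)/(508.54−388.27) × (406.16−388.27) + 151 = 49/120.27 × 17.89 + 151 ≈ 158.29 → 158.
NO₂: row 334–601 (AQI 51–100). (100−51)·(512−334)/(601−334) + 51 = 49·178/267 + 51 ≈ 83.67 → 84.
Sub-indices: PM10→89, CO→171, O₃→106, SO₂→158, NO₂→84. Ranked high→low: 171, 158, 106, 89, 84. Second-highest sub-index = 158.

158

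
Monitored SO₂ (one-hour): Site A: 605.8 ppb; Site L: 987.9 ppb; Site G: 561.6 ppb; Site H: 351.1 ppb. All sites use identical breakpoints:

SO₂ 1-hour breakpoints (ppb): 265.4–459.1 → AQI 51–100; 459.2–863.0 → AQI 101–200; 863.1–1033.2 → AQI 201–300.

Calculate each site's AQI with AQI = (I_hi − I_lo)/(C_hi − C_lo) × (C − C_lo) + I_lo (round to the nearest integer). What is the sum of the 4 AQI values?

610

Site A: row 459.2–863.0 (AQI 101–200). (200−101)·(605.8−459.2)/(863.0−459.2) + 101 = 99·146.6/403.8 + 101 ≈ 136.94 → 137.
Site L: 987.9 lies in 863.1–1033.2, so I_lo=201, I_hi=300, C_lo=863.1, C_hi=1033.2.
(300−201)/(1033.2−863.1) × (987.9−863.1) + 201 = 99/170.1 × 124.8 + 201 ≈ 273.63 → 274.
Site G: row 459.2–863.0 (AQI 101–200). (200−101)·(561.6−459.2)/(863.0−459.2) + 101 = 99·102.4/403.8 + 101 ≈ 126.11 → 126.
Site H: 351.1 lies in 265.4–459.1, so I_lo=51, I_hi=100, C_lo=265.4, C_hi=459.1.
(100−51)/(459.1−265.4) × (351.1−265.4) + 51 = 49/193.7 × 85.7 + 51 ≈ 72.68 → 73.
AQIs: Site A=137, Site L=274, Site G=126, Site H=73. Sum = 137 + 274 + 126 + 73 = 610.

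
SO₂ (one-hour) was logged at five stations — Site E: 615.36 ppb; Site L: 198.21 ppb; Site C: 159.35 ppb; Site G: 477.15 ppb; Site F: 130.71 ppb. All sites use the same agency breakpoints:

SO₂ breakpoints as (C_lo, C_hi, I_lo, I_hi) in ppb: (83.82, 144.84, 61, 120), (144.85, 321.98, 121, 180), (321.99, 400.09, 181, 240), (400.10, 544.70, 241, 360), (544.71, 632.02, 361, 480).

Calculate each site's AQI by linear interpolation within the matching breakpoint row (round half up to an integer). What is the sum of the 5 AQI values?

Site E 615.36: bracket 544.71–632.02 → index 361–480; slope 119/87.31, offset 70.65.
AQI = 361 + 119/87.31·70.65 ≈ 457.29 ⇒ 457.
Site L: 198.21 ∈ [144.85, 321.98] ↔ index [121, 180].
121 + (198.21−144.85)·(180−121)/(321.98−144.85) = 121 + 53.36·59/177.13 ≈ 138.77, so AQI = 139.
Site C: 159.35 ∈ [144.85, 321.98] ↔ index [121, 180].
121 + (159.35−144.85)·(180−121)/(321.98−144.85) = 121 + 14.50·59/177.13 ≈ 125.83, so AQI = 126.
Site G: 477.15 lies in 400.10–544.70, so I_lo=241, I_hi=360, C_lo=400.10, C_hi=544.70.
(360−241)/(544.70−400.10) × (477.15−400.10) + 241 = 119/144.60 × 77.05 + 241 ≈ 304.41 → 304.
Site F: 130.71 ∈ [83.82, 144.84] ↔ index [61, 120].
61 + (130.71−83.82)·(120−61)/(144.84−83.82) = 61 + 46.89·59/61.02 ≈ 106.34, so AQI = 106.
AQIs: Site E=457, Site L=139, Site C=126, Site G=304, Site F=106. Sum = 457 + 139 + 126 + 304 + 106 = 1132.

1132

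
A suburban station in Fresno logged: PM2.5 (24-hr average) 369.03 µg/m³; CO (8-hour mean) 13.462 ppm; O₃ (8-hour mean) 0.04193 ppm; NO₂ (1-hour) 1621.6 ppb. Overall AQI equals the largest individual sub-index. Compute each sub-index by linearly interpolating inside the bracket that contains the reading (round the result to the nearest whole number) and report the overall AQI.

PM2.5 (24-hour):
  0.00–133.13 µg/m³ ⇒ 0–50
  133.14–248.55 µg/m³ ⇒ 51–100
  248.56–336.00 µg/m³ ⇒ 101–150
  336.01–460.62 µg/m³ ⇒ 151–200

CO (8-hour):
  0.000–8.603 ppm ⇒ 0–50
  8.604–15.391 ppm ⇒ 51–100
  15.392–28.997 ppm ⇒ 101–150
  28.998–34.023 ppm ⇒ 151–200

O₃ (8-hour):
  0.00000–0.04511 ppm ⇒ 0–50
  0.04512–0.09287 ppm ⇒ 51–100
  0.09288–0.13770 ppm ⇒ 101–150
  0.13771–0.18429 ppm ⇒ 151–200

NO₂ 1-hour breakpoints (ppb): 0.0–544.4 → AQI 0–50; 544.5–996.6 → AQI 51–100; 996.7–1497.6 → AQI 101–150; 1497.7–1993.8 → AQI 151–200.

PM2.5: 369.03 ∈ [336.01, 460.62] ↔ index [151, 200].
151 + (369.03−336.01)·(200−151)/(460.62−336.01) = 151 + 33.02·49/124.61 ≈ 163.98, so AQI = 164.
CO: 13.462 ∈ [8.604, 15.391] ↔ index [51, 100].
51 + (13.462−8.604)·(100−51)/(15.391−8.604) = 51 + 4.858·49/6.787 ≈ 86.07, so AQI = 86.
O₃: 0.04193 ∈ [0.00000, 0.04511] ↔ index [0, 50].
0 + (0.04193−0.00000)·(50−0)/(0.04511−0.00000) = 0 + 0.04193·50/0.04511 ≈ 46.48, so AQI = 46.
NO₂ 1621.6: bracket 1497.7–1993.8 → index 151–200; slope 49/496.1, offset 123.9.
AQI = 151 + 49/496.1·123.9 ≈ 163.24 ⇒ 163.
Sub-indices: PM2.5→164, CO→86, O₃→46, NO₂→163. Overall AQI = max = 164; dominant pollutant is PM2.5.

164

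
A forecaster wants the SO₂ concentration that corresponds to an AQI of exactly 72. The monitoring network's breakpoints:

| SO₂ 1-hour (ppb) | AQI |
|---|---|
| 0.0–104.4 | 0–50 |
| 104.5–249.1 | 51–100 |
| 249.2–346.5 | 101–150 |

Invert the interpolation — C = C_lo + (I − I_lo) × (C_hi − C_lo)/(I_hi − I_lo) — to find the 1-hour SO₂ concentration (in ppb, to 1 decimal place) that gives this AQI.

166.5

AQI 72 lies in the 51–100 band, which corresponds to 104.5–249.1 ppb.
C = 104.5 + (72−51)×(249.1−104.5)/(100−51) = 104.5 + 21×144.6/49 ≈ 166.471 ppb → 166.5 ppb to 1 dp.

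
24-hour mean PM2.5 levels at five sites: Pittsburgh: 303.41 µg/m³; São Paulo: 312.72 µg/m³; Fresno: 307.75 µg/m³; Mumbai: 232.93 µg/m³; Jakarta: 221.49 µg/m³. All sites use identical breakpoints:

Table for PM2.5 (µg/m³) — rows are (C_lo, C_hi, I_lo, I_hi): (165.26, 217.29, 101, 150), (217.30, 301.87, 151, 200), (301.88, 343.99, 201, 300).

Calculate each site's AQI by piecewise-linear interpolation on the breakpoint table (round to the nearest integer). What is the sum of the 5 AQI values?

Pittsburgh: 303.41 ∈ [301.88, 343.99] ↔ index [201, 300].
201 + (303.41−301.88)·(300−201)/(343.99−301.88) = 201 + 1.53·99/42.11 ≈ 204.60, so AQI = 205.
São Paulo: row 301.88–343.99 (AQI 201–300). (300−201)·(312.72−301.88)/(343.99−301.88) + 201 = 99·10.84/42.11 + 201 ≈ 226.48 → 226.
Fresno 307.75: bracket 301.88–343.99 → index 201–300; slope 99/42.11, offset 5.87.
AQI = 201 + 99/42.11·5.87 ≈ 214.80 ⇒ 215.
Mumbai: row 217.30–301.87 (AQI 151–200). (200−151)·(232.93−217.30)/(301.87−217.30) + 151 = 49·15.63/84.57 + 151 ≈ 160.06 → 160.
Jakarta 221.49: bracket 217.30–301.87 → index 151–200; slope 49/84.57, offset 4.19.
AQI = 151 + 49/84.57·4.19 ≈ 153.43 ⇒ 153.
AQIs: Pittsburgh=205, São Paulo=226, Fresno=215, Mumbai=160, Jakarta=153. Sum = 205 + 226 + 215 + 160 + 153 = 959.

959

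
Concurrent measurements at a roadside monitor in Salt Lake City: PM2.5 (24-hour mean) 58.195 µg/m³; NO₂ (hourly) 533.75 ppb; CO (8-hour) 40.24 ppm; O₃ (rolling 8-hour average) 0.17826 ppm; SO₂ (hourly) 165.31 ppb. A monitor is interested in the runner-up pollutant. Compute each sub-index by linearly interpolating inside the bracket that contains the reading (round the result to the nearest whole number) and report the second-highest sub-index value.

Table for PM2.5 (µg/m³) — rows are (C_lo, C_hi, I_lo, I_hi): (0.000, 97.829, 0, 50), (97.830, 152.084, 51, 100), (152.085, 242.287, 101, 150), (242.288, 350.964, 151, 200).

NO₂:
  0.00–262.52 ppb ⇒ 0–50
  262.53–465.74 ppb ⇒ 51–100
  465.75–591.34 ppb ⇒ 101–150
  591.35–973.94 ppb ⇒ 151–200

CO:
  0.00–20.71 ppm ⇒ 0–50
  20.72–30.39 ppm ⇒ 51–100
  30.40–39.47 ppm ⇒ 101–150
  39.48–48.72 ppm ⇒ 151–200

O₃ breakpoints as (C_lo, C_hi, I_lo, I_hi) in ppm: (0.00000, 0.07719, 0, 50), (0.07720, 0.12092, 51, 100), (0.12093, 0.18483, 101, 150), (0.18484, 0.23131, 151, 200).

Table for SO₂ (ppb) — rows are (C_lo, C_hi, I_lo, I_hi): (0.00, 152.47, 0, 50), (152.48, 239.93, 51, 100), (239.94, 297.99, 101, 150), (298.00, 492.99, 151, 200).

PM2.5 58.195: bracket 0.000–97.829 → index 0–50; slope 50/97.829, offset 58.195.
AQI = 0 + 50/97.829·58.195 ≈ 29.74 ⇒ 30.
NO₂: 533.75 lies in 465.75–591.34, so I_lo=101, I_hi=150, C_lo=465.75, C_hi=591.34.
(150−101)/(591.34−465.75) × (533.75−465.75) + 101 = 49/125.59 × 68.00 + 101 ≈ 127.53 → 128.
CO: 40.24 ∈ [39.48, 48.72] ↔ index [151, 200].
151 + (40.24−39.48)·(200−151)/(48.72−39.48) = 151 + 0.76·49/9.24 ≈ 155.03, so AQI = 155.
O₃ 0.17826: bracket 0.12093–0.18483 → index 101–150; slope 49/0.06390, offset 0.05733.
AQI = 101 + 49/0.06390·0.05733 ≈ 144.96 ⇒ 145.
SO₂: row 152.48–239.93 (AQI 51–100). (100−51)·(165.31−152.48)/(239.93−152.48) + 51 = 49·12.83/87.45 + 51 ≈ 58.19 → 58.
Sub-indices: PM2.5→30, NO₂→128, CO→155, O₃→145, SO₂→58. Ranked high→low: 155, 145, 128, 58, 30. Second-highest sub-index = 145.

145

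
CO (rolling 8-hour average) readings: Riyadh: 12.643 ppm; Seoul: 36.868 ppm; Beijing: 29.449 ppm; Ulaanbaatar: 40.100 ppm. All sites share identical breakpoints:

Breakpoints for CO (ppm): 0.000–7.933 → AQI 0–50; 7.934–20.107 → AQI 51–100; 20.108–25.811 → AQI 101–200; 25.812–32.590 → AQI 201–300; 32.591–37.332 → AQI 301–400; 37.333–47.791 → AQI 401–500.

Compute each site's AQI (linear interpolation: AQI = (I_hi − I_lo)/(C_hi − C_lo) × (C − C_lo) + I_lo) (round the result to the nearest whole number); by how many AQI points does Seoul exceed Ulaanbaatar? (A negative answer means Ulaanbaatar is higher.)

Riyadh: 12.643 ∈ [7.934, 20.107] ↔ index [51, 100].
51 + (12.643−7.934)·(100−51)/(20.107−7.934) = 51 + 4.709·49/12.173 ≈ 69.96, so AQI = 70.
Seoul 36.868: bracket 32.591–37.332 → index 301–400; slope 99/4.741, offset 4.277.
AQI = 301 + 99/4.741·4.277 ≈ 390.31 ⇒ 390.
Beijing: 29.449 lies in 25.812–32.590, so I_lo=201, I_hi=300, C_lo=25.812, C_hi=32.590.
(300−201)/(32.590−25.812) × (29.449−25.812) + 201 = 99/6.778 × 3.637 + 201 ≈ 254.12 → 254.
Ulaanbaatar: row 37.333–47.791 (AQI 401–500). (500−401)·(40.100−37.333)/(47.791−37.333) + 401 = 99·2.767/10.458 + 401 ≈ 427.19 → 427.
AQIs: Riyadh=70, Seoul=390, Beijing=254, Ulaanbaatar=427. Seoul (390) − Ulaanbaatar (427) = -37.

-37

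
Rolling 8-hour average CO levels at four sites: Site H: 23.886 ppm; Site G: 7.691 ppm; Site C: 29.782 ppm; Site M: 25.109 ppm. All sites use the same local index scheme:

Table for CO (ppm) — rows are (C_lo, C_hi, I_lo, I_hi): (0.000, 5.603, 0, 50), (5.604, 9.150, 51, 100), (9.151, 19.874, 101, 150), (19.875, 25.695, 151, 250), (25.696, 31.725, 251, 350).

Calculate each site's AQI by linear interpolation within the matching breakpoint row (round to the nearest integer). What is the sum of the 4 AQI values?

857

Site H: row 19.875–25.695 (AQI 151–250). (250−151)·(23.886−19.875)/(25.695−19.875) + 151 = 99·4.011/5.820 + 151 ≈ 219.23 → 219.
Site G: 7.691 lies in 5.604–9.150, so I_lo=51, I_hi=100, C_lo=5.604, C_hi=9.150.
(100−51)/(9.150−5.604) × (7.691−5.604) + 51 = 49/3.546 × 2.087 + 51 ≈ 79.84 → 80.
Site C 29.782: bracket 25.696–31.725 → index 251–350; slope 99/6.029, offset 4.086.
AQI = 251 + 99/6.029·4.086 ≈ 318.09 ⇒ 318.
Site M: 25.109 lies in 19.875–25.695, so I_lo=151, I_hi=250, C_lo=19.875, C_hi=25.695.
(250−151)/(25.695−19.875) × (25.109−19.875) + 151 = 99/5.820 × 5.234 + 151 ≈ 240.03 → 240.
AQIs: Site H=219, Site G=80, Site C=318, Site M=240. Sum = 219 + 80 + 318 + 240 = 857.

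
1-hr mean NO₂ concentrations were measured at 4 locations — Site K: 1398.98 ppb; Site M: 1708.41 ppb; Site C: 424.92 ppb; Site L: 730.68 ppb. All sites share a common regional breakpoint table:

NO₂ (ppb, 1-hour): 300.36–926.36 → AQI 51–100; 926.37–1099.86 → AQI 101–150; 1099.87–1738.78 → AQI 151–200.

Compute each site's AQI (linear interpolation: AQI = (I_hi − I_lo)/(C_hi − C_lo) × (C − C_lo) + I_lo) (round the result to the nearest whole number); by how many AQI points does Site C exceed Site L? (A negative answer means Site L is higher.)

Site K: 1398.98 lies in 1099.87–1738.78, so I_lo=151, I_hi=200, C_lo=1099.87, C_hi=1738.78.
(200−151)/(1738.78−1099.87) × (1398.98−1099.87) + 151 = 49/638.91 × 299.11 + 151 ≈ 173.94 → 174.
Site M: row 1099.87–1738.78 (AQI 151–200). (200−151)·(1708.41−1099.87)/(1738.78−1099.87) + 151 = 49·608.54/638.91 + 151 ≈ 197.67 → 198.
Site C: 424.92 ∈ [300.36, 926.36] ↔ index [51, 100].
51 + (424.92−300.36)·(100−51)/(926.36−300.36) = 51 + 124.56·49/626.00 ≈ 60.75, so AQI = 61.
Site L: 730.68 ∈ [300.36, 926.36] ↔ index [51, 100].
51 + (730.68−300.36)·(100−51)/(926.36−300.36) = 51 + 430.32·49/626.00 ≈ 84.68, so AQI = 85.
AQIs: Site K=174, Site M=198, Site C=61, Site L=85. Site C (61) − Site L (85) = -24.

-24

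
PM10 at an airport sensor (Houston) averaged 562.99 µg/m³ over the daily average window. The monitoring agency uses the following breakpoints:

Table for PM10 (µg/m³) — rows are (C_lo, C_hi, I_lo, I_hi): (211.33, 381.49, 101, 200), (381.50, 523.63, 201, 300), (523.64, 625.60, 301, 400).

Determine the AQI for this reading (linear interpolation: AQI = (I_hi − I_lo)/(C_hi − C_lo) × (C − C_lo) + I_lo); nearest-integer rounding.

PM10: 562.99 lies in 523.64–625.60, so I_lo=301, I_hi=400, C_lo=523.64, C_hi=625.60.
(400−301)/(625.60−523.64) × (562.99−523.64) + 301 = 99/101.96 × 39.35 + 301 ≈ 339.21 → 339.

339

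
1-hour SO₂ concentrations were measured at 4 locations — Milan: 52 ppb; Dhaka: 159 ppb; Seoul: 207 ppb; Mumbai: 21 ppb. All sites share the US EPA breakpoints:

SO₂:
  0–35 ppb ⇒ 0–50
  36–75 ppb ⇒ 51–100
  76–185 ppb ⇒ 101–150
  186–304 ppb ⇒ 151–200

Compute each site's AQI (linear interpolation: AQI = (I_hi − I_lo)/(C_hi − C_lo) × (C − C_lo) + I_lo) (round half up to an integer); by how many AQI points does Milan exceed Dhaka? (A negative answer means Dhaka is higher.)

Milan: 52 lies in 36–75, so I_lo=51, I_hi=100, C_lo=36, C_hi=75.
(100−51)/(75−36) × (52−36) + 51 = 49/39 × 16 + 51 ≈ 71.10 → 71.
Dhaka 159: bracket 76–185 → index 101–150; slope 49/109, offset 83.
AQI = 101 + 49/109·83 ≈ 138.31 ⇒ 138.
Seoul: row 186–304 (AQI 151–200). (200−151)·(207−186)/(304−186) + 151 = 49·21/118 + 151 ≈ 159.72 → 160.
Mumbai 21: bracket 0–35 → index 0–50; slope 50/35, offset 21.
AQI = 0 + 50/35·21 ≈ 30.00 ⇒ 30.
AQIs: Milan=71, Dhaka=138, Seoul=160, Mumbai=30. Milan (71) − Dhaka (138) = -67.

-67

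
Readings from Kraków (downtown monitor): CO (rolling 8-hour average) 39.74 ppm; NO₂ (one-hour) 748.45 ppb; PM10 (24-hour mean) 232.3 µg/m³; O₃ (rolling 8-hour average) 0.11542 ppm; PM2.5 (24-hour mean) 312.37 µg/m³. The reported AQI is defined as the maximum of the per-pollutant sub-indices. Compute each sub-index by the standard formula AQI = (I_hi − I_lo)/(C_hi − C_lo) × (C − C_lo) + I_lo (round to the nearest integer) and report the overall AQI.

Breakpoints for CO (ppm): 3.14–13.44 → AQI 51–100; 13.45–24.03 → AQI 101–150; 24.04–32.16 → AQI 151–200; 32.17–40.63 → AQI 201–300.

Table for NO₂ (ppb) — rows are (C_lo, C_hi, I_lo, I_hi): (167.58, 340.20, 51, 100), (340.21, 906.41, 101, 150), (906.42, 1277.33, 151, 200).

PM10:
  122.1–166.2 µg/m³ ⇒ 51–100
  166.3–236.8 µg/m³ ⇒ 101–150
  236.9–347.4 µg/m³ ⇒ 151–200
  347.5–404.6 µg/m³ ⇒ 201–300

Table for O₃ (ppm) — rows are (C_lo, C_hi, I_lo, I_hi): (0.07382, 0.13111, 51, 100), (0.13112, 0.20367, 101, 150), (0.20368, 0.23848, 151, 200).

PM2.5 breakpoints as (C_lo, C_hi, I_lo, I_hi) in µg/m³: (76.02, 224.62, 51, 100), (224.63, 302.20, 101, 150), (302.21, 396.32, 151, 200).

CO: row 32.17–40.63 (AQI 201–300). (300−201)·(39.74−32.17)/(40.63−32.17) + 201 = 99·7.57/8.46 + 201 ≈ 289.59 → 290.
NO₂: 748.45 lies in 340.21–906.41, so I_lo=101, I_hi=150, C_lo=340.21, C_hi=906.41.
(150−101)/(906.41−340.21) × (748.45−340.21) + 101 = 49/566.20 × 408.24 + 101 ≈ 136.33 → 136.
PM10 232.3: bracket 166.3–236.8 → index 101–150; slope 49/70.5, offset 66.0.
AQI = 101 + 49/70.5·66.0 ≈ 146.87 ⇒ 147.
O₃: row 0.07382–0.13111 (AQI 51–100). (100−51)·(0.11542−0.07382)/(0.13111−0.07382) + 51 = 49·0.04160/0.05729 + 51 ≈ 86.58 → 87.
PM2.5: 312.37 lies in 302.21–396.32, so I_lo=151, I_hi=200, C_lo=302.21, C_hi=396.32.
(200−151)/(396.32−302.21) × (312.37−302.21) + 151 = 49/94.11 × 10.16 + 151 ≈ 156.29 → 156.
Sub-indices: CO→290, NO₂→136, PM10→147, O₃→87, PM2.5→156. Overall AQI = max = 290; dominant pollutant is CO.
AQI 290: Very Unhealthy.

290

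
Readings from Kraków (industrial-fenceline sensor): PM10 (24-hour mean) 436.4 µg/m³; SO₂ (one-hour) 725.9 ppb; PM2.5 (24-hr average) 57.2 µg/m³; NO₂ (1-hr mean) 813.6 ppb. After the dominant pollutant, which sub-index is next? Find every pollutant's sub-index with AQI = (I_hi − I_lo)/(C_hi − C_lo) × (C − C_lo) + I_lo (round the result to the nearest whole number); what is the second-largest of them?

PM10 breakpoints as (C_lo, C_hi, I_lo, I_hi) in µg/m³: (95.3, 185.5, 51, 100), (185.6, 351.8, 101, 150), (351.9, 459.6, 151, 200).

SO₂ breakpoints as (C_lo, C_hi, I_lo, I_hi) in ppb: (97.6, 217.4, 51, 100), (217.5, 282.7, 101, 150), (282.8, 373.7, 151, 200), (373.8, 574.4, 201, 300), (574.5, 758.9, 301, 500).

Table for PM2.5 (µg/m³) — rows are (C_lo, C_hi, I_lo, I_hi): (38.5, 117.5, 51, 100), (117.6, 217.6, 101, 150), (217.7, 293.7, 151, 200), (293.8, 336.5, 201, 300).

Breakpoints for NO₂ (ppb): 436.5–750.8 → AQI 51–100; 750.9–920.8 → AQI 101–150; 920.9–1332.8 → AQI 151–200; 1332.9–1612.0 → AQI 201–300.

189

PM10 436.4: bracket 351.9–459.6 → index 151–200; slope 49/107.7, offset 84.5.
AQI = 151 + 49/107.7·84.5 ≈ 189.44 ⇒ 189.
SO₂ 725.9: bracket 574.5–758.9 → index 301–500; slope 199/184.4, offset 151.4.
AQI = 301 + 199/184.4·151.4 ≈ 464.39 ⇒ 464.
PM2.5: row 38.5–117.5 (AQI 51–100). (100−51)·(57.2−38.5)/(117.5−38.5) + 51 = 49·18.7/79.0 + 51 ≈ 62.60 → 63.
NO₂: 813.6 lies in 750.9–920.8, so I_lo=101, I_hi=150, C_lo=750.9, C_hi=920.8.
(150−101)/(920.8−750.9) × (813.6−750.9) + 101 = 49/169.9 × 62.7 + 101 ≈ 119.08 → 119.
Sub-indices: PM10→189, SO₂→464, PM2.5→63, NO₂→119. Ranked high→low: 464, 189, 119, 63. Second-highest sub-index = 189.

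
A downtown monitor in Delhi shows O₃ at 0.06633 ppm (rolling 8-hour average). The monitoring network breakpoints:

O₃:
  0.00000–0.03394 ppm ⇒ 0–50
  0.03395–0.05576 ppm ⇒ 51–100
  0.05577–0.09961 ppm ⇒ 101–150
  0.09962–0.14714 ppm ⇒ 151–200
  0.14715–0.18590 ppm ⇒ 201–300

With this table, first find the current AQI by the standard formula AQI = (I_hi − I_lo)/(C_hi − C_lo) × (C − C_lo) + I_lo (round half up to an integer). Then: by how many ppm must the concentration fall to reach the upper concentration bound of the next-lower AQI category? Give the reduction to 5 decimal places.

0.01057

O₃: row 0.05577–0.09961 (AQI 101–150). (150−101)·(0.06633−0.05577)/(0.09961−0.05577) + 101 = 49·0.01056/0.04384 + 101 ≈ 112.80 → 113.
Current AQI 113 is in the Unhealthy for Sensitive Groups range (101–150). The next-lower category tops out at AQI 100, whose upper concentration bound is 0.05576 ppm.
Reduction needed = 0.06633 − 0.05576 = 0.01057 ppm.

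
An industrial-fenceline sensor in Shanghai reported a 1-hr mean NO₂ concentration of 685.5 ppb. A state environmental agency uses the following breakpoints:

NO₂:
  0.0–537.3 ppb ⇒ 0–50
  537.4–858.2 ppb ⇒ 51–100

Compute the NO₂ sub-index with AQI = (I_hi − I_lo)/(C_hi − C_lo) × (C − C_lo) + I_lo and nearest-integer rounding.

74

NO₂: row 537.4–858.2 (AQI 51–100). (100−51)·(685.5−537.4)/(858.2−537.4) + 51 = 49·148.1/320.8 + 51 ≈ 73.62 → 74.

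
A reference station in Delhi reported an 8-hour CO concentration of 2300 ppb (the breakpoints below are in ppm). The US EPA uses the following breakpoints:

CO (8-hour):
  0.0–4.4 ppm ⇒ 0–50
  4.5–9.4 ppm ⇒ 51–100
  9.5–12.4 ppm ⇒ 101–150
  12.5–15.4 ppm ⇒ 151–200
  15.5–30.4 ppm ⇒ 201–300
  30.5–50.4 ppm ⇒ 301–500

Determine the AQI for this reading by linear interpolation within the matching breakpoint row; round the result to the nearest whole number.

Convert: 2300 ppb = 2.3 ppm.
CO: 2.3 ∈ [0.0, 4.4] ↔ index [0, 50].
0 + (2.3−0.0)·(50−0)/(4.4−0.0) = 0 + 2.3·50/4.4 ≈ 26.14, so AQI = 26.
AQI 26 falls in the Good category.

26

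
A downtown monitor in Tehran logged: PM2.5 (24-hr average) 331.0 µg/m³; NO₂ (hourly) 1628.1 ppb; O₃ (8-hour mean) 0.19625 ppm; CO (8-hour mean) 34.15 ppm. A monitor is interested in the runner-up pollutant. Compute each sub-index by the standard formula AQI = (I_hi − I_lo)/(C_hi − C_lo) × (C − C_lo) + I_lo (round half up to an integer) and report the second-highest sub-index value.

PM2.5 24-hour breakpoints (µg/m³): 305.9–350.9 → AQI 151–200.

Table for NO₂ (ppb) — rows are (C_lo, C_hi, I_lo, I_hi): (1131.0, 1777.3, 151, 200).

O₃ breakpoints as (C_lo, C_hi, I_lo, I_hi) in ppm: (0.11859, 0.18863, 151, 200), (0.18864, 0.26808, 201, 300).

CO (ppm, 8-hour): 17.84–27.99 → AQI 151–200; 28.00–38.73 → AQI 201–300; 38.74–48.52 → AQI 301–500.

210

PM2.5: 331.0 lies in 305.9–350.9, so I_lo=151, I_hi=200, C_lo=305.9, C_hi=350.9.
(200−151)/(350.9−305.9) × (331.0−305.9) + 151 = 49/45.0 × 25.1 + 151 ≈ 178.33 → 178.
NO₂: 1628.1 lies in 1131.0–1777.3, so I_lo=151, I_hi=200, C_lo=1131.0, C_hi=1777.3.
(200−151)/(1777.3−1131.0) × (1628.1−1131.0) + 151 = 49/646.3 × 497.1 + 151 ≈ 188.69 → 189.
O₃: row 0.18864–0.26808 (AQI 201–300). (300−201)·(0.19625−0.18864)/(0.26808−0.18864) + 201 = 99·0.00761/0.07944 + 201 ≈ 210.48 → 210.
CO: 34.15 ∈ [28.00, 38.73] ↔ index [201, 300].
201 + (34.15−28.00)·(300−201)/(38.73−28.00) = 201 + 6.15·99/10.73 ≈ 257.74, so AQI = 258.
Sub-indices: PM2.5→178, NO₂→189, O₃→210, CO→258. Ranked high→low: 258, 210, 189, 178. Second-highest sub-index = 210.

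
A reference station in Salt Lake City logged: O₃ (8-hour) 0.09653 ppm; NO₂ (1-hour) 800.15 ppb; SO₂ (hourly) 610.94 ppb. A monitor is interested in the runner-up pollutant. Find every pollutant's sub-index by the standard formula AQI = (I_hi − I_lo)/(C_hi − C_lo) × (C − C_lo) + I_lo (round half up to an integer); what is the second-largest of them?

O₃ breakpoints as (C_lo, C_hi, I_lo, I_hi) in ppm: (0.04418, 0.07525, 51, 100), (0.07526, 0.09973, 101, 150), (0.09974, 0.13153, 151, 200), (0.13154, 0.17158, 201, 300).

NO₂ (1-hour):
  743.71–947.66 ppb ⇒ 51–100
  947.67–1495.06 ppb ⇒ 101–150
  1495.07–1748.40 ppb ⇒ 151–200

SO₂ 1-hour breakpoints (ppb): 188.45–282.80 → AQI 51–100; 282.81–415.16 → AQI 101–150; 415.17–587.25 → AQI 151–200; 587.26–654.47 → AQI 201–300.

144

O₃: 0.09653 ∈ [0.07526, 0.09973] ↔ index [101, 150].
101 + (0.09653−0.07526)·(150−101)/(0.09973−0.07526) = 101 + 0.02127·49/0.02447 ≈ 143.59, so AQI = 144.
NO₂: 800.15 ∈ [743.71, 947.66] ↔ index [51, 100].
51 + (800.15−743.71)·(100−51)/(947.66−743.71) = 51 + 56.44·49/203.95 ≈ 64.56, so AQI = 65.
SO₂: row 587.26–654.47 (AQI 201–300). (300−201)·(610.94−587.26)/(654.47−587.26) + 201 = 99·23.68/67.21 + 201 ≈ 235.88 → 236.
Sub-indices: O₃→144, NO₂→65, SO₂→236. Ranked high→low: 236, 144, 65. Second-highest sub-index = 144.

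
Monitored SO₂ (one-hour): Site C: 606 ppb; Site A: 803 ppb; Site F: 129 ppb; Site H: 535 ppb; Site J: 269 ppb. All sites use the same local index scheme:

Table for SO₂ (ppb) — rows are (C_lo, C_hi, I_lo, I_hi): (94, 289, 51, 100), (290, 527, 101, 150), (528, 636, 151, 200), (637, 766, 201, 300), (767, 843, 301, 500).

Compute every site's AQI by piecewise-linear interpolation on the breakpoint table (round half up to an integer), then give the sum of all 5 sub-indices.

Site C: row 528–636 (AQI 151–200). (200−151)·(606−528)/(636−528) + 151 = 49·78/108 + 151 ≈ 186.39 → 186.
Site A: 803 lies in 767–843, so I_lo=301, I_hi=500, C_lo=767, C_hi=843.
(500−301)/(843−767) × (803−767) + 301 = 199/76 × 36 + 301 ≈ 395.26 → 395.
Site F: 129 lies in 94–289, so I_lo=51, I_hi=100, C_lo=94, C_hi=289.
(100−51)/(289−94) × (129−94) + 51 = 49/195 × 35 + 51 ≈ 59.79 → 60.
Site H: 535 ∈ [528, 636] ↔ index [151, 200].
151 + (535−528)·(200−151)/(636−528) = 151 + 7·49/108 ≈ 154.18, so AQI = 154.
Site J 269: bracket 94–289 → index 51–100; slope 49/195, offset 175.
AQI = 51 + 49/195·175 ≈ 94.97 ⇒ 95.
AQIs: Site C=186, Site A=395, Site F=60, Site H=154, Site J=95. Sum = 186 + 395 + 60 + 154 + 95 = 890.

890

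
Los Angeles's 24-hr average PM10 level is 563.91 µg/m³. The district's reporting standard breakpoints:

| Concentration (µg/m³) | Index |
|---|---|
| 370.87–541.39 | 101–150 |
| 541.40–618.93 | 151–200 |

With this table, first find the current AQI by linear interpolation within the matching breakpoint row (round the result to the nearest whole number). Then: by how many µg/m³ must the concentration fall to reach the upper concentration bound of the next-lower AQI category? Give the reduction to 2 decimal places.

PM10 563.91: bracket 541.40–618.93 → index 151–200; slope 49/77.53, offset 22.51.
AQI = 151 + 49/77.53·22.51 ≈ 165.23 ⇒ 165.
Current AQI 165 is in the Unhealthy range (151–200). The next-lower category tops out at AQI 150, whose upper concentration bound is 541.39 µg/m³.
Reduction needed = 563.91 − 541.39 = 22.52 µg/m³.

22.52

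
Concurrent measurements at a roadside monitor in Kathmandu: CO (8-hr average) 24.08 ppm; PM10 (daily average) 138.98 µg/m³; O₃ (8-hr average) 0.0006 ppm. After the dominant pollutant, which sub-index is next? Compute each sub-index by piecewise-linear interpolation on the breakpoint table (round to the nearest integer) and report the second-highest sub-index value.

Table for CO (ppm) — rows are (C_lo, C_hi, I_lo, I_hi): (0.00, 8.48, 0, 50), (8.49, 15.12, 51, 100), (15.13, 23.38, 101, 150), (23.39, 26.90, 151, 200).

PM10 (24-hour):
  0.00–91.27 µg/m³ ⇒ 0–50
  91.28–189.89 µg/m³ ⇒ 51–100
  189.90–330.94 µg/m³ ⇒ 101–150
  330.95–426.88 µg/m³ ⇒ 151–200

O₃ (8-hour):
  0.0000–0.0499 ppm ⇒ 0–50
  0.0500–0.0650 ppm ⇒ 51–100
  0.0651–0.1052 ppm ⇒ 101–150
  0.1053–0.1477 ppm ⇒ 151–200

CO: 24.08 ∈ [23.39, 26.90] ↔ index [151, 200].
151 + (24.08−23.39)·(200−151)/(26.90−23.39) = 151 + 0.69·49/3.51 ≈ 160.63, so AQI = 161.
PM10: 138.98 ∈ [91.28, 189.89] ↔ index [51, 100].
51 + (138.98−91.28)·(100−51)/(189.89−91.28) = 51 + 47.70·49/98.61 ≈ 74.70, so AQI = 75.
O₃: row 0.0000–0.0499 (AQI 0–50). (50−0)·(0.0006−0.0000)/(0.0499−0.0000) + 0 = 50·0.0006/0.0499 + 0 ≈ 0.60 → 1.
Sub-indices: CO→161, PM10→75, O₃→1. Ranked high→low: 161, 75, 1. Second-highest sub-index = 75.

75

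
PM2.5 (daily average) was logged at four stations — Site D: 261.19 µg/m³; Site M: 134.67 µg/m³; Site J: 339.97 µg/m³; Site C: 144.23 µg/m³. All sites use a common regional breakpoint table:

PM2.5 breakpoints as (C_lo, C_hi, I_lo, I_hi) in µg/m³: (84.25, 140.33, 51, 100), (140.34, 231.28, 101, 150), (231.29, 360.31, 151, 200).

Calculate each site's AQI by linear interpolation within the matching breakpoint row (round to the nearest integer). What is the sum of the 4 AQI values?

552

Site D 261.19: bracket 231.29–360.31 → index 151–200; slope 49/129.02, offset 29.90.
AQI = 151 + 49/129.02·29.90 ≈ 162.36 ⇒ 162.
Site M: 134.67 lies in 84.25–140.33, so I_lo=51, I_hi=100, C_lo=84.25, C_hi=140.33.
(100−51)/(140.33−84.25) × (134.67−84.25) + 51 = 49/56.08 × 50.42 + 51 ≈ 95.05 → 95.
Site J: 339.97 lies in 231.29–360.31, so I_lo=151, I_hi=200, C_lo=231.29, C_hi=360.31.
(200−151)/(360.31−231.29) × (339.97−231.29) + 151 = 49/129.02 × 108.68 + 151 ≈ 192.28 → 192.
Site C 144.23: bracket 140.34–231.28 → index 101–150; slope 49/90.94, offset 3.89.
AQI = 101 + 49/90.94·3.89 ≈ 103.10 ⇒ 103.
AQIs: Site D=162, Site M=95, Site J=192, Site C=103. Sum = 162 + 95 + 192 + 103 = 552.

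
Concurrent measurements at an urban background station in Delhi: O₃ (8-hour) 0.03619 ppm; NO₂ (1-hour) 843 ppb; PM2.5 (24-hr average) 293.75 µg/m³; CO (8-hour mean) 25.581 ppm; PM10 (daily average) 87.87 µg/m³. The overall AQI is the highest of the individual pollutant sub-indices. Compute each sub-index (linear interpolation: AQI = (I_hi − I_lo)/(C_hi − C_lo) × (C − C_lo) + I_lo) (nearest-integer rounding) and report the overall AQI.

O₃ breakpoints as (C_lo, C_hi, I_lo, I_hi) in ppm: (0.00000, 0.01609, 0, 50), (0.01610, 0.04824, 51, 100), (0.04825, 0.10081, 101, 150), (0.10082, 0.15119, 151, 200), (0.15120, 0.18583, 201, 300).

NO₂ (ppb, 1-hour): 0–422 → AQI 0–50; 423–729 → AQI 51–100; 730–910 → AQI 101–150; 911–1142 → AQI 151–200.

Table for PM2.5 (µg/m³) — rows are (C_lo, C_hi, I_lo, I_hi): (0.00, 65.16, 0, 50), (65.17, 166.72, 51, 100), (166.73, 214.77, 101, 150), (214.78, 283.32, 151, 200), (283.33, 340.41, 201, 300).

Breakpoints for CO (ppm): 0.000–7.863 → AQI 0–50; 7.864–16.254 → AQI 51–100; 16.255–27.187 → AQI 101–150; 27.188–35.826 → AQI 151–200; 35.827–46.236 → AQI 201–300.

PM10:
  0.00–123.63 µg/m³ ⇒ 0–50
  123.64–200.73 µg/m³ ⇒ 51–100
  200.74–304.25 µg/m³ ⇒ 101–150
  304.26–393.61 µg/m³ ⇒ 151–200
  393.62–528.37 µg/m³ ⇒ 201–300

219

O₃: 0.03619 lies in 0.01610–0.04824, so I_lo=51, I_hi=100, C_lo=0.01610, C_hi=0.04824.
(100−51)/(0.04824−0.01610) × (0.03619−0.01610) + 51 = 49/0.03214 × 0.02009 + 51 ≈ 81.63 → 82.
NO₂ 843: bracket 730–910 → index 101–150; slope 49/180, offset 113.
AQI = 101 + 49/180·113 ≈ 131.76 ⇒ 132.
PM2.5: 293.75 ∈ [283.33, 340.41] ↔ index [201, 300].
201 + (293.75−283.33)·(300−201)/(340.41−283.33) = 201 + 10.42·99/57.08 ≈ 219.07, so AQI = 219.
CO: 25.581 lies in 16.255–27.187, so I_lo=101, I_hi=150, C_lo=16.255, C_hi=27.187.
(150−101)/(27.187−16.255) × (25.581−16.255) + 101 = 49/10.932 × 9.326 + 101 ≈ 142.80 → 143.
PM10: row 0.00–123.63 (AQI 0–50). (50−0)·(87.87−0.00)/(123.63−0.00) + 0 = 50·87.87/123.63 + 0 ≈ 35.54 → 36.
Sub-indices: O₃→82, NO₂→132, PM2.5→219, CO→143, PM10→36. Overall AQI = max = 219; dominant pollutant is PM2.5.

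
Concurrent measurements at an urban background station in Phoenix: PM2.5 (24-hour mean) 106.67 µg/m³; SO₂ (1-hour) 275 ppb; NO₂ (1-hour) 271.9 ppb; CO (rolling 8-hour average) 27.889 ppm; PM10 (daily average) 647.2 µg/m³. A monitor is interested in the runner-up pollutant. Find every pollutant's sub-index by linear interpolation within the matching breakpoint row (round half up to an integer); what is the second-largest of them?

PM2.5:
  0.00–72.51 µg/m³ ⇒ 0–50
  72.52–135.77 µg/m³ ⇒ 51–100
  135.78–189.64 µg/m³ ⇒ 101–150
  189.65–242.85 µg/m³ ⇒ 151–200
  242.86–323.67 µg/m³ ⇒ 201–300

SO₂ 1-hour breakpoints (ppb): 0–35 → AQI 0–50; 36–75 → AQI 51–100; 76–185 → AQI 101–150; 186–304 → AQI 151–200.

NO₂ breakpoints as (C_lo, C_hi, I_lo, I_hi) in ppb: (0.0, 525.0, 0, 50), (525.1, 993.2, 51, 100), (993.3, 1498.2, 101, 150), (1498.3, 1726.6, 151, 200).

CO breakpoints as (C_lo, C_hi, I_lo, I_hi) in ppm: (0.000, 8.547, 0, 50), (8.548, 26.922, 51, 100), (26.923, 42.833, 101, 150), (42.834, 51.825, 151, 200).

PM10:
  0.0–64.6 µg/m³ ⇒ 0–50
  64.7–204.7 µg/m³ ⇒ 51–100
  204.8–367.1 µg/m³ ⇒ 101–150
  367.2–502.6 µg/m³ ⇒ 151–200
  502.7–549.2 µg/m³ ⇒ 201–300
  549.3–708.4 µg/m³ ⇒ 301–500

188

PM2.5: 106.67 ∈ [72.52, 135.77] ↔ index [51, 100].
51 + (106.67−72.52)·(100−51)/(135.77−72.52) = 51 + 34.15·49/63.25 ≈ 77.46, so AQI = 77.
SO₂: 275 ∈ [186, 304] ↔ index [151, 200].
151 + (275−186)·(200−151)/(304−186) = 151 + 89·49/118 ≈ 187.96, so AQI = 188.
NO₂ 271.9: bracket 0.0–525.0 → index 0–50; slope 50/525.0, offset 271.9.
AQI = 0 + 50/525.0·271.9 ≈ 25.90 ⇒ 26.
CO 27.889: bracket 26.923–42.833 → index 101–150; slope 49/15.910, offset 0.966.
AQI = 101 + 49/15.910·0.966 ≈ 103.98 ⇒ 104.
PM10 647.2: bracket 549.3–708.4 → index 301–500; slope 199/159.1, offset 97.9.
AQI = 301 + 199/159.1·97.9 ≈ 423.45 ⇒ 423.
Sub-indices: PM2.5→77, SO₂→188, NO₂→26, CO→104, PM10→423. Ranked high→low: 423, 188, 104, 77, 26. Second-highest sub-index = 188.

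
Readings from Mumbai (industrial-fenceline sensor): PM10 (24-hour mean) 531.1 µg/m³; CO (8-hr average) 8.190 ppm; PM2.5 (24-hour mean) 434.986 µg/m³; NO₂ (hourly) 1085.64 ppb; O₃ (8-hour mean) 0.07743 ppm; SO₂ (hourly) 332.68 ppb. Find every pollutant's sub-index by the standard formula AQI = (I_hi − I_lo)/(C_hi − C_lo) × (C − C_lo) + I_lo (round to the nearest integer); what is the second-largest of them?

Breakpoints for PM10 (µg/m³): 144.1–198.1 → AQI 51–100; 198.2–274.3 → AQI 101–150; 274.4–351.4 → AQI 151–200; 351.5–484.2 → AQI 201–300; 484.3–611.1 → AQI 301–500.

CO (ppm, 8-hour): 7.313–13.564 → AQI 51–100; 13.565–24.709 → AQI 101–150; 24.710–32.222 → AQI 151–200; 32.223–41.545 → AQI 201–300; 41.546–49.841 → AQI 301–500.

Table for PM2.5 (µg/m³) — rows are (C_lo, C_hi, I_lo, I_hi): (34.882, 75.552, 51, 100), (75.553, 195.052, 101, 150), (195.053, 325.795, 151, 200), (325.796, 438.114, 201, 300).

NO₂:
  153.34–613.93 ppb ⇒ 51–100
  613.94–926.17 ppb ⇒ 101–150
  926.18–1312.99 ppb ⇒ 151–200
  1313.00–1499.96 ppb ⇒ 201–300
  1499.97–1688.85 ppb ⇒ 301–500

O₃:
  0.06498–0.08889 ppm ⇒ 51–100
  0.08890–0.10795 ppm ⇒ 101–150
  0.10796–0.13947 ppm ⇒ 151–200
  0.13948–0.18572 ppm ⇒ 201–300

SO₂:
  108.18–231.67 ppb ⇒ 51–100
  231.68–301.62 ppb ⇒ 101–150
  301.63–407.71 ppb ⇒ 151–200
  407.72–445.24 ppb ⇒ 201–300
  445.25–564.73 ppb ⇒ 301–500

297

PM10: 531.1 ∈ [484.3, 611.1] ↔ index [301, 500].
301 + (531.1−484.3)·(500−301)/(611.1−484.3) = 301 + 46.8·199/126.8 ≈ 374.45, so AQI = 374.
CO: row 7.313–13.564 (AQI 51–100). (100−51)·(8.190−7.313)/(13.564−7.313) + 51 = 49·0.877/6.251 + 51 ≈ 57.87 → 58.
PM2.5 434.986: bracket 325.796–438.114 → index 201–300; slope 99/112.318, offset 109.190.
AQI = 201 + 99/112.318·109.190 ≈ 297.24 ⇒ 297.
NO₂: row 926.18–1312.99 (AQI 151–200). (200−151)·(1085.64−926.18)/(1312.99−926.18) + 151 = 49·159.46/386.81 + 151 ≈ 171.20 → 171.
O₃: 0.07743 lies in 0.06498–0.08889, so I_lo=51, I_hi=100, C_lo=0.06498, C_hi=0.08889.
(100−51)/(0.08889−0.06498) × (0.07743−0.06498) + 51 = 49/0.02391 × 0.01245 + 51 ≈ 76.51 → 77.
SO₂: row 301.63–407.71 (AQI 151–200). (200−151)·(332.68−301.63)/(407.71−301.63) + 151 = 49·31.05/106.08 + 151 ≈ 165.34 → 165.
Sub-indices: PM10→374, CO→58, PM2.5→297, NO₂→171, O₃→77, SO₂→165. Ranked high→low: 374, 297, 171, 165, 77, 58. Second-highest sub-index = 297.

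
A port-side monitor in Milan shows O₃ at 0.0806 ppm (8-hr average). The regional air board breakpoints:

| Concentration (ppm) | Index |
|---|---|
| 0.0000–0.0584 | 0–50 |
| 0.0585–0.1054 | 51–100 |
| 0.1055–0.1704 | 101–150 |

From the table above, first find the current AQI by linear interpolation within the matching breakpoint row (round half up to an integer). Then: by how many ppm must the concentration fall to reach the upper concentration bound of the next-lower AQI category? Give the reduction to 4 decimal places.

0.0222

O₃: 0.0806 ∈ [0.0585, 0.1054] ↔ index [51, 100].
51 + (0.0806−0.0585)·(100−51)/(0.1054−0.0585) = 51 + 0.0221·49/0.0469 ≈ 74.09, so AQI = 74.
Current AQI 74 is in the Moderate range (51–100). The next-lower category tops out at AQI 50, whose upper concentration bound is 0.0584 ppm.
Reduction needed = 0.0806 − 0.0584 = 0.0222 ppm.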